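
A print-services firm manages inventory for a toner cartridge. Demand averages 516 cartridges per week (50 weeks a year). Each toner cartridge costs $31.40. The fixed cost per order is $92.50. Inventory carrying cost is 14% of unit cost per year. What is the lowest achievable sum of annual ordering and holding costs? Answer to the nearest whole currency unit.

Annual demand D = 516 × 50 = 25,800.
Holding cost H = 0.14 × $31.40 = $4.3960 per unit per year.
Q* = √(2DS/H) = √(2 × 25,800 × 92.5 / 4.396) ≈ 1042.00.
At the optimum the two cost components are equal, so total cost = 2·(Q*/2)H = Q*·H.
Minimum total = √(2DSH) = √(2 × 25,800 × 92.5 × 4.396) ≈ 4580.623.

TC* ≈ $4,581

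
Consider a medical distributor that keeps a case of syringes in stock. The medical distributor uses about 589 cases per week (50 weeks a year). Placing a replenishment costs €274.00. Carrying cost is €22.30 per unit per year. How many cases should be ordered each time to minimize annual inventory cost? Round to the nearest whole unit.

Annual demand D = 589 × 50 = 29,450.
EOQ = √(2DS / H) = √(2 × 29,450 × 274 / 22.3).
= √(16,138,600 / 22.3) = √723,704.0359 ≈ 850.708.

Q* ≈ 851 cases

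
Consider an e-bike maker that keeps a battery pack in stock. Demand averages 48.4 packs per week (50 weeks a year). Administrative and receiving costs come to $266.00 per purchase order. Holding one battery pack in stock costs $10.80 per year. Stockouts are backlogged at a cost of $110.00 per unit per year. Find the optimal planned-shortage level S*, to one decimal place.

S* ≈ 32.3 packs

Annual demand D = 48.4 × 50 = 2,420.
With planned backorders, Q* = √(2DS/H) · √((H+B)/B).
√(2DS/H) = √(2 × 2,420 × 266 / 10.8) = 345.264.
√((H+B)/B) = √((10.8+110)/110) = 1.0479.
Q* ≈ 361.817.
S* = Q* · H/(H+B) = 361.817 × 10.8/120.8 ≈ 32.348.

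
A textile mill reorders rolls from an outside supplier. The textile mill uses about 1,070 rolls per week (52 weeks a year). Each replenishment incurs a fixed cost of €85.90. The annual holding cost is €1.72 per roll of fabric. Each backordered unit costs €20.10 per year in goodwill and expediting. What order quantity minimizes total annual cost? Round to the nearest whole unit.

Q* ≈ 2,456 rolls

Annual demand D = 1,070 × 52 = 55,640.
With planned backorders, Q* = √(2DS/H) · √((H+B)/B).
√(2DS/H) = √(2 × 55,640 × 85.9 / 1.72) = 2357.441.
√((H+B)/B) = √((1.72+20.1)/20.1) = 1.0419.
Q* ≈ 2456.237.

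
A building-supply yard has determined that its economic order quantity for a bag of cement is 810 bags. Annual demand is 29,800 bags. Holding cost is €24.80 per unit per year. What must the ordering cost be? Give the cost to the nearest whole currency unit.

Invert the EOQ relation Q*² = 2DS/H.
From Q* = √(2DS/H): S = Q*²H / (2D) = 810² × 24.8 / (2 × 29,800) = 273.0081.

S ≈ €273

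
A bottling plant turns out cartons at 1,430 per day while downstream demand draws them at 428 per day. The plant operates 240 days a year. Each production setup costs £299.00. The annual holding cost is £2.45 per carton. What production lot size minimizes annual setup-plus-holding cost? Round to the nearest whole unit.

Annual demand D = 428 × 240 = 102,720.
Production build-up factor (1 − d/p) = 1 − 428/1,430 = 0.7007.
Q* = √(2DS / (H(1 − d/p))) = √(2 × 102,720 × 299 / (2.45 × 0.7007)).
= √(61,426,560 / 1.7167) ≈ 5981.763.

Q* ≈ 5,982 cartons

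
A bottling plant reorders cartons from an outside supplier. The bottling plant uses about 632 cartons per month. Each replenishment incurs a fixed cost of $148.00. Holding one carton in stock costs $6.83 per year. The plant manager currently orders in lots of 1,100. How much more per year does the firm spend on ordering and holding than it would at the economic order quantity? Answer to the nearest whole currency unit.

Annual demand D = 632 × 12 = 7,584.
EOQ = √(2DS/H) = √(2 × 7,584 × 148 / 6.83) ≈ 573.30.
Cost at Q* = (D/Q*)S + (Q*/2)H = √(2DSH) ≈ $3,915.66.
Cost at Q = 1,100: (7,584/1,100)×148 + (1,100/2)×6.83 = $1,020.39 + $3,756.50 = $4,776.89.
Excess = $4,776.89 − $3,915.66 = $861.23.

Extra cost ≈ $861 per year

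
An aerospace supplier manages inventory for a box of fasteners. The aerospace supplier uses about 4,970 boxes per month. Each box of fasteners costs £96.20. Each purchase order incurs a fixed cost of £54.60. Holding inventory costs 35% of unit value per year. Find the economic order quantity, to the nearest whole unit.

Q* ≈ 440 boxes

Annual demand D = 4,970 × 12 = 59,640.
Holding cost H = 0.35 × £96.20 = £33.6700 per unit per year.
EOQ = √(2DS / H) = √(2 × 59,640 × 54.6 / 33.67).
= √(6,512,688 / 33.67) = √193,427.027 ≈ 439.803.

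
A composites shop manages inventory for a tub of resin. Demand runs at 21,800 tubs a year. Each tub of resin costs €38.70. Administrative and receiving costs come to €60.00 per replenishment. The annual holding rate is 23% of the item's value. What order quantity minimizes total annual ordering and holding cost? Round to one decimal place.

Q* ≈ 542.1 tubs

Holding cost H = 0.23 × €38.70 = €8.9010 per unit per year.
EOQ = √(2DS / H) = √(2 × 21,800 × 60 / 8.901).
= √(2,616,000 / 8.901) = √293,899.5618 ≈ 542.125.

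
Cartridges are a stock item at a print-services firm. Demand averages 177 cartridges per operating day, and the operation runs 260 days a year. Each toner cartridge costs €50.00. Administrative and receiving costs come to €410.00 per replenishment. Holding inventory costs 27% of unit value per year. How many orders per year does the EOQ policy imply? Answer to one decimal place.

Annual demand D = 177 × 260 = 46,020.
Holding cost H = 0.27 × €50.00 = €13.5000 per unit per year.
The optimal lot size = √(2DS/H) = √(2 × 46,020 × 410 / 13.5) ≈ 1671.91.
Orders per year = D / Q* = 46,020 / 1671.91 ≈ 27.525.

N ≈ 27.5 orders per year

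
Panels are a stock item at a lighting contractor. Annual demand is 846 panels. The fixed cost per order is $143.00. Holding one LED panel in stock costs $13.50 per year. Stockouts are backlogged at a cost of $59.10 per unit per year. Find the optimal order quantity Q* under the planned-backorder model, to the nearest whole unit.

Q* ≈ 148 panels

With planned backorders, Q* = √(2DS/H) · √((H+B)/B).
√(2DS/H) = √(2 × 846 × 143 / 13.5) = 133.876.
√((H+B)/B) = √((13.5+59.1)/59.1) = 1.1083.
Q* ≈ 148.380.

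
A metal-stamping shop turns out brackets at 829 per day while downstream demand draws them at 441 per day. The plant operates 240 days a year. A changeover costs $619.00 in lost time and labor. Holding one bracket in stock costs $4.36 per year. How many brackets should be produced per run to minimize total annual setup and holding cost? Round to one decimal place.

Q* ≈ 8,013.2 brackets

Annual demand D = 441 × 240 = 105,840.
Production build-up factor (1 − d/p) = 1 − 441/829 = 0.4680.
Q* = √(2DS / (H(1 − d/p))) = √(2 × 105,840 × 619 / (4.36 × 0.4680)).
= √(131,029,920 / 2.0406) ≈ 8013.152.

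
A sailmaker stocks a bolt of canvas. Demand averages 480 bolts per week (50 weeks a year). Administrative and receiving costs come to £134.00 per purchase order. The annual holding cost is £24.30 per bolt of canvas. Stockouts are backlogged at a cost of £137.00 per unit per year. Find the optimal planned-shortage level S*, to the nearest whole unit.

S* ≈ 84 bolts

Annual demand D = 480 × 50 = 24,000.
With planned backorders, Q* = √(2DS/H) · √((H+B)/B).
√(2DS/H) = √(2 × 24,000 × 134 / 24.3) = 514.482.
√((H+B)/B) = √((24.3+137)/137) = 1.0851.
Q* ≈ 558.247.
S* = Q* · H/(H+B) = 558.247 × 24.3/161.3 ≈ 84.101.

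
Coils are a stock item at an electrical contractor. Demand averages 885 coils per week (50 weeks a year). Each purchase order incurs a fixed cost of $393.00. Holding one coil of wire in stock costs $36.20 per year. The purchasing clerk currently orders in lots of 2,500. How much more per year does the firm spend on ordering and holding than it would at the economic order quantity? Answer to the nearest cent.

Annual demand D = 885 × 50 = 44,250.
EOQ = √(2DS/H) = √(2 × 44,250 × 393 / 36.2) ≈ 980.20.
Cost at Q* = (D/Q*)S + (Q*/2)H = √(2DSH) ≈ $35,483.15.
Cost at Q = 2,500: (44,250/2,500)×393 + (2,500/2)×36.2 = $6,956.10 + $45,250.00 = $52,206.10.
Excess = $52,206.10 − $35,483.15 = $16,722.95.

Extra cost ≈ $16,722.95 per year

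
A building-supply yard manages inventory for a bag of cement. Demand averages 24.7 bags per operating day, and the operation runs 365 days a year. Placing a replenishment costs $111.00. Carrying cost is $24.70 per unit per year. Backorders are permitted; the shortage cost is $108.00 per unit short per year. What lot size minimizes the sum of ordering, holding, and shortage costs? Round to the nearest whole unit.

Annual demand D = 24.7 × 365 = 9,015.5.
With planned backorders, Q* = √(2DS/H) · √((H+B)/B).
√(2DS/H) = √(2 × 9,015.5 × 111 / 24.7) = 284.658.
√((H+B)/B) = √((24.7+108)/108) = 1.1085.
Q* ≈ 315.534.

Q* ≈ 316 bags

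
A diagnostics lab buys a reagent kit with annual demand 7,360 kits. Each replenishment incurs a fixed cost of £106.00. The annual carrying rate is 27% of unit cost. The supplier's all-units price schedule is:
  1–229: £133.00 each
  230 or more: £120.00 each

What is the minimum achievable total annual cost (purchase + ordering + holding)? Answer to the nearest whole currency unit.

TC* ≈ £890,318

Holding cost per unit per year at price C is H = 0.27·C.
Evaluate total cost at each tier's feasible EOQ or, if the EOQ is below the tier, at the tier's minimum quantity.
EOQ at £133.00 = 208.4 (feasible in tier 1): TC = 7,360×£133.00 + (7,360/208.4)×106 + (208.4/2)×0.27×£133.00 = £986,365.39.
EOQ at £120.00 = 219.4 < 230, so use break Q=230: TC = 7,360×£120.00 + (7,360/230.0)×106 + (230.0/2)×0.27×£120.00 = £890,318.00.
Lowest total cost among the candidates is at Q = 230.0.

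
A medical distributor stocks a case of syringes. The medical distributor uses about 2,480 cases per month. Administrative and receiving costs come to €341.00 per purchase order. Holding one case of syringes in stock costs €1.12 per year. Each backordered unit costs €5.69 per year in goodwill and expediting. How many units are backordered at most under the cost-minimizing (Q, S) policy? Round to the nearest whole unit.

S* ≈ 766 cases

Annual demand D = 2,480 × 12 = 29,760.
With planned backorders, Q* = √(2DS/H) · √((H+B)/B).
√(2DS/H) = √(2 × 29,760 × 341 / 1.12) = 4256.961.
√((H+B)/B) = √((1.12+5.69)/5.69) = 1.0940.
Q* ≈ 4657.116.
S* = Q* · H/(H+B) = 4657.116 × 1.12/6.81 ≈ 765.928.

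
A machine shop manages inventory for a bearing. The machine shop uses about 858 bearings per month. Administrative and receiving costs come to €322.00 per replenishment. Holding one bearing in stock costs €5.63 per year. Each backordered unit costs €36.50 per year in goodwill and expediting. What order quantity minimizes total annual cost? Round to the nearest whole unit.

Annual demand D = 858 × 12 = 10,296.
With planned backorders, Q* = √(2DS/H) · √((H+B)/B).
√(2DS/H) = √(2 × 10,296 × 322 / 5.63) = 1085.233.
√((H+B)/B) = √((5.63+36.5)/36.5) = 1.0744.
Q* ≈ 1165.930.

Q* ≈ 1,166 bearings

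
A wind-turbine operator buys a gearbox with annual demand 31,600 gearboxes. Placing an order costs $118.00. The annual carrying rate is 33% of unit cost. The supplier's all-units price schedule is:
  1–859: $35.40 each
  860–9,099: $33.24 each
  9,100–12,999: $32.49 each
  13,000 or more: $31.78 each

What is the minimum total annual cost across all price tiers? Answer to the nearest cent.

TC* ≈ $1,059,436.57

Holding cost per unit per year at price C is H = 0.33·C.
For each price level, check whether its EOQ is feasible; otherwise the best quantity at that price is the breakpoint.
EOQ at $35.40 = 799.0 (feasible in tier 1): TC = 31,600×$35.40 + (31,600/799.0)×118 + (799.0/2)×0.33×$35.40 = $1,127,973.79.
EOQ at $33.24 = 824.5 < 860, so use break Q=860: TC = 31,600×$33.24 + (31,600/860.0)×118 + (860.0/2)×0.33×$33.24 = $1,059,436.57.
EOQ at $32.49 = 834.0 < 9100, so use break Q=9100: TC = 31,600×$32.49 + (31,600/9100.0)×118 + (9100.0/2)×0.33×$32.49 = $1,075,877.49.
EOQ at $31.78 = 843.3 < 13000, so use break Q=13000: TC = 31,600×$31.78 + (31,600/13000.0)×118 + (13000.0/2)×0.33×$31.78 = $1,072,702.93.
Lowest total cost among the candidates is at Q = 860.0.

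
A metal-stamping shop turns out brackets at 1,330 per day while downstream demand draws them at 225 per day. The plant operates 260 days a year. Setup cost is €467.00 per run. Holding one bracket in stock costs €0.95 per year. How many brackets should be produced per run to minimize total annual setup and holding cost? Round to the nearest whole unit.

Q* ≈ 8,320 brackets

Annual demand D = 225 × 260 = 58,500.
Production build-up factor (1 − d/p) = 1 − 225/1,330 = 0.8308.
Q* = √(2DS / (H(1 − d/p))) = √(2 × 58,500 × 467 / (0.95 × 0.8308)).
= √(54,639,000 / 0.7893) ≈ 8320.209.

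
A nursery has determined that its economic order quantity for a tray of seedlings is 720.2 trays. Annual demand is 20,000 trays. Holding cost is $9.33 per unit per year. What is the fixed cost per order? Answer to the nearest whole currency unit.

The basic EOQ model gives Q* = √(2DS/H); rearrange for the unknown.
From Q* = √(2DS/H): S = Q*²H / (2D) = 720.2² × 9.33 / (2 × 20,000) = 120.9840.

S ≈ $121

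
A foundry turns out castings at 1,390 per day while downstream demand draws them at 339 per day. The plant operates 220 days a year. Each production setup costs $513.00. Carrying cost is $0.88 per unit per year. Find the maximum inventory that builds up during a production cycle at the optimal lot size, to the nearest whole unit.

Annual demand D = 339 × 220 = 74,580.
Production build-up factor (1 − d/p) = 1 − 339/1,390 = 0.7561.
Q* = √(2DS / (H(1 − d/p))) = √(2 × 74,580 × 513 / (0.88 × 0.7561)).
= √(76,519,080 / 0.6654) ≈ 10723.821.
Maximum inventory = Q*(1 − d/p) = 10723.821 × 0.7561 ≈ 8108.443.

I_max ≈ 8,108 castings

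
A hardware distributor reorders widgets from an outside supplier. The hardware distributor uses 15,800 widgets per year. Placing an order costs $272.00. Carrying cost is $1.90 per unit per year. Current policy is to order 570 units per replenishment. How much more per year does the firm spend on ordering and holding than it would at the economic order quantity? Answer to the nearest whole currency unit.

EOQ = √(2DS/H) = √(2 × 15,800 × 272 / 1.9) ≈ 2126.92.
Cost at Q* = (D/Q*)S + (Q*/2)H = √(2DSH) ≈ $4,041.15.
Cost at Q = 570: (15,800/570)×272 + (570/2)×1.9 = $7,539.65 + $541.50 = $8,081.15.
Excess = $8,081.15 − $4,041.15 = $4,040.00.

Extra cost ≈ $4,040 per year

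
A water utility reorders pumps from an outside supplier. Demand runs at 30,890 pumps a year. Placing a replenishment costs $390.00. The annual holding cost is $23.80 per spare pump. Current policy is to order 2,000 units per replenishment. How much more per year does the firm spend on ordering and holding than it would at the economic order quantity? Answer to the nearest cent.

EOQ = √(2DS/H) = √(2 × 30,890 × 390 / 23.8) ≈ 1006.16.
Cost at Q* = (D/Q*)S + (Q*/2)H = √(2DSH) ≈ $23,946.65.
Cost at Q = 2,000: (30,890/2,000)×390 + (2,000/2)×23.8 = $6,023.55 + $23,800.00 = $29,823.55.
Excess = $29,823.55 − $23,946.65 = $5,876.90.

Extra cost ≈ $5,876.90 per year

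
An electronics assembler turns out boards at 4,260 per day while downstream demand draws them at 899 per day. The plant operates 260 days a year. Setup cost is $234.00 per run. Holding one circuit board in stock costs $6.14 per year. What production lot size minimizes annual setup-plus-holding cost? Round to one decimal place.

Q* ≈ 4,752.0 boards

Annual demand D = 899 × 260 = 233,740.
Production build-up factor (1 − d/p) = 1 − 899/4,260 = 0.7890.
Q* = √(2DS / (H(1 − d/p))) = √(2 × 233,740 × 234 / (6.14 × 0.7890)).
= √(109,390,320 / 4.8443) ≈ 4751.993.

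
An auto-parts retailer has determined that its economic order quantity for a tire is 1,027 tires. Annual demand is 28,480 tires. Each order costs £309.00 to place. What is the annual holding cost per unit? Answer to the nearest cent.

Invert the EOQ relation Q*² = 2DS/H.
From Q* = √(2DS/H): H = 2DS / Q*² = 2 × 28,480 × 309 / 1,027² = 16.6874.

H ≈ £16.69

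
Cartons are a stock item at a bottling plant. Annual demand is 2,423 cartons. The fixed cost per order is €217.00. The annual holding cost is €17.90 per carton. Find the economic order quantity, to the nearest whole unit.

EOQ = √(2DS / H) = √(2 × 2,423 × 217 / 17.9).
= √(1,051,582 / 17.9) = √58,747.5978 ≈ 242.379.

Q* ≈ 242 cartons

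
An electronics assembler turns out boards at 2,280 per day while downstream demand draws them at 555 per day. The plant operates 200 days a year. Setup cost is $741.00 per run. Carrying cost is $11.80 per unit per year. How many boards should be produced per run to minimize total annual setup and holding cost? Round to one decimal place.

Annual demand D = 555 × 200 = 111,000.
Production build-up factor (1 − d/p) = 1 − 555/2,280 = 0.7566.
Q* = √(2DS / (H(1 − d/p))) = √(2 × 111,000 × 741 / (11.8 × 0.7566)).
= √(164,502,000 / 8.9276) ≈ 4292.571.

Q* ≈ 4,292.6 boards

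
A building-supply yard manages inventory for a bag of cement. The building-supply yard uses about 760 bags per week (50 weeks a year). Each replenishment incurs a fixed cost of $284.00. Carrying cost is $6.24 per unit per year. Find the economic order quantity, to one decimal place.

Annual demand D = 760 × 50 = 38,000.
EOQ = √(2DS / H) = √(2 × 38,000 × 284 / 6.24).
= √(21,584,000 / 6.24) = √3,458,974.359 ≈ 1859.832.

Q* ≈ 1,859.8 bags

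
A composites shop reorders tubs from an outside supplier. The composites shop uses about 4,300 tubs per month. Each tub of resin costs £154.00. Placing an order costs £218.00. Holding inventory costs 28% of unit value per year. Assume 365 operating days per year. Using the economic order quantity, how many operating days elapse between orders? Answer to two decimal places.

T ≈ 5.11 days

Annual demand D = 4,300 × 12 = 51,600.
Holding cost H = 0.28 × £154.00 = £43.1200 per unit per year.
EOQ = √(2DS/H) = √(2 × 51,600 × 218 / 43.12) ≈ 722.32.
Cycle time = Q*/D × 365 = 722.32 / 51,600 × 365 ≈ 5.109 days.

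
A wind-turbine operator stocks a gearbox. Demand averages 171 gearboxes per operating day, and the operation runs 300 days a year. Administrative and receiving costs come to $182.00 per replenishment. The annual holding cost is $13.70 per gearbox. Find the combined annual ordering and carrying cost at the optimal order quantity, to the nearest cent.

Annual demand D = 171 × 300 = 51,300.
The optimal lot size = √(2DS/H) = √(2 × 51,300 × 182 / 13.7) ≈ 1167.48.
At the optimum the two cost components are equal, so total cost = 2·(Q*/2)H = Q*·H.
Minimum total = √(2DSH) = √(2 × 51,300 × 182 × 13.7) ≈ 15994.463.

TC* ≈ $15,994.46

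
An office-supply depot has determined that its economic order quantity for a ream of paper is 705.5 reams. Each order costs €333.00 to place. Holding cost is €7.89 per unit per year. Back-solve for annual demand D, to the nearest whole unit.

D ≈ 5,897 reams per year

Squaring Q* = √(2DS/H) gives Q*² = 2DS/H.
From Q* = √(2DS/H): D = Q*²H / (2S) = 705.5² × 7.89 / (2 × 333) = 5896.534.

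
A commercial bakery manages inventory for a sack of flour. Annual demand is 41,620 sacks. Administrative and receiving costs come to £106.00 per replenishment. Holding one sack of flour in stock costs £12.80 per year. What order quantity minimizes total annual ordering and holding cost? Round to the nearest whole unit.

Q* ≈ 830 sacks

EOQ = √(2DS / H) = √(2 × 41,620 × 106 / 12.8).
= √(8,823,440 / 12.8) = √689,331.25 ≈ 830.260.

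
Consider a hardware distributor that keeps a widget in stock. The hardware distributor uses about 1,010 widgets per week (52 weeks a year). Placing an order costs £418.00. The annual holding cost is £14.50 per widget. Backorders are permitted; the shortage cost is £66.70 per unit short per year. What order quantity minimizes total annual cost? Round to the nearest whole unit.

Annual demand D = 1,010 × 52 = 52,520.
With planned backorders, Q* = √(2DS/H) · √((H+B)/B).
√(2DS/H) = √(2 × 52,520 × 418 / 14.5) = 1740.129.
√((H+B)/B) = √((14.5+66.7)/66.7) = 1.1034.
Q* ≈ 1919.980.

Q* ≈ 1,920 widgets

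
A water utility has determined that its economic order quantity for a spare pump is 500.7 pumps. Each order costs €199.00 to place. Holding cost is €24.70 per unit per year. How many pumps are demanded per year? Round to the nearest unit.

Invert the EOQ relation Q*² = 2DS/H.
From Q* = √(2DS/H): D = Q*²H / (2S) = 500.7² × 24.7 / (2 × 199) = 15558.548.

D ≈ 15,559 pumps per year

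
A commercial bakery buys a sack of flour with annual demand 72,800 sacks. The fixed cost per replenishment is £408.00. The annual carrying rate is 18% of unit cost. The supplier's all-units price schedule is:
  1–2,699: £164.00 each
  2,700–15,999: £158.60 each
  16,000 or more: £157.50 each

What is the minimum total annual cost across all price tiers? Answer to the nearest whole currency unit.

TC* ≈ £11,595,621

Holding cost per unit per year at price C is H = 0.18·C.
Candidates are each tier's EOQ (if it falls in that tier) and each price-break quantity.
EOQ at £164.00 = 1418.6 (feasible in tier 1): TC = 72,800×£164.00 + (72,800/1418.6)×408 + (1418.6/2)×0.18×£164.00 = £11,981,076.36.
EOQ at £158.60 = 1442.5 < 2700, so use break Q=2700: TC = 72,800×£158.60 + (72,800/2700.0)×408 + (2700.0/2)×0.18×£158.60 = £11,595,620.69.
EOQ at £157.50 = 1447.6 < 16000, so use break Q=16000: TC = 72,800×£157.50 + (72,800/16000.0)×408 + (16000.0/2)×0.18×£157.50 = £11,694,656.40.
Lowest total cost among the candidates is at Q = 2700.0.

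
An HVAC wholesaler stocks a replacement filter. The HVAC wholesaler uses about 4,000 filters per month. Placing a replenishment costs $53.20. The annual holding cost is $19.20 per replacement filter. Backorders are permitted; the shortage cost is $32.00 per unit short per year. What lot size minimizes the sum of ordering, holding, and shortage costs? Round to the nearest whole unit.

Q* ≈ 652 filters

Annual demand D = 4,000 × 12 = 48,000.
With planned backorders, Q* = √(2DS/H) · √((H+B)/B).
√(2DS/H) = √(2 × 48,000 × 53.2 / 19.2) = 515.752.
√((H+B)/B) = √((19.2+32)/32) = 1.2649.
Q* ≈ 652.380.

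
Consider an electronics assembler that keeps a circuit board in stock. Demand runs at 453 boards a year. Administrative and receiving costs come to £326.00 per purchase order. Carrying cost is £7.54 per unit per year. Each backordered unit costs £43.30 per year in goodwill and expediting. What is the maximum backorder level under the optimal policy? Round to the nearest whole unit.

S* ≈ 32 boards

With planned backorders, Q* = √(2DS/H) · √((H+B)/B).
√(2DS/H) = √(2 × 453 × 326 / 7.54) = 197.919.
√((H+B)/B) = √((7.54+43.3)/43.3) = 1.0836.
Q* ≈ 214.460.
S* = Q* · H/(H+B) = 214.460 × 7.54/50.84 ≈ 31.806.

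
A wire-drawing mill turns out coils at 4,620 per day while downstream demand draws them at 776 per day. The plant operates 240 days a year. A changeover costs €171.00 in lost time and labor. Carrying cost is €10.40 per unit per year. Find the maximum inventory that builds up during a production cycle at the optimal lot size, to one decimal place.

I_max ≈ 2,257.4 coils

Annual demand D = 776 × 240 = 186,240.
Production build-up factor (1 − d/p) = 1 − 776/4,620 = 0.8320.
Q* = √(2DS / (H(1 − d/p))) = √(2 × 186,240 × 171 / (10.4 × 0.8320)).
= √(63,694,080 / 8.6532) ≈ 2713.077.
Maximum inventory = Q*(1 − d/p) = 2713.077 × 0.8320 ≈ 2257.374.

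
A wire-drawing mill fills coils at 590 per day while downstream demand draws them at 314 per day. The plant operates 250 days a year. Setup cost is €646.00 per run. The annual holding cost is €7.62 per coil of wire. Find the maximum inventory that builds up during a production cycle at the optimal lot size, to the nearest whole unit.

Annual demand D = 314 × 250 = 78,500.
Production build-up factor (1 − d/p) = 1 − 314/590 = 0.4678.
Q* = √(2DS / (H(1 − d/p))) = √(2 × 78,500 × 646 / (7.62 × 0.4678)).
= √(101,422,000 / 3.5646) ≈ 5334.087.
Maximum inventory = Q*(1 − d/p) = 5334.087 × 0.4678 ≈ 2495.268.

I_max ≈ 2,495 coils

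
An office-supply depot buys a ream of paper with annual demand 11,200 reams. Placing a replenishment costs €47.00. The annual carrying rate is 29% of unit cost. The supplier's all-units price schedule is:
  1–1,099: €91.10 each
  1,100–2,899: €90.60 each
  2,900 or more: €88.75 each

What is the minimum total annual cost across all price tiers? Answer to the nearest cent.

TC* ≈ €1,025,593.89

Holding cost per unit per year at price C is H = 0.29·C.
Candidates are each tier's EOQ (if it falls in that tier) and each price-break quantity.
EOQ at €91.10 = 199.6 (feasible in tier 1): TC = 11,200×€91.10 + (11,200/199.6)×47 + (199.6/2)×0.29×€91.10 = €1,025,593.89.
EOQ at €90.60 = 200.2 < 1100, so use break Q=1100: TC = 11,200×€90.60 + (11,200/1100.0)×47 + (1100.0/2)×0.29×€90.60 = €1,029,649.25.
EOQ at €88.75 = 202.3 < 2900, so use break Q=2900: TC = 11,200×€88.75 + (11,200/2900.0)×47 + (2900.0/2)×0.29×€88.75 = €1,031,500.89.
Lowest total cost among the candidates is at Q = 199.6.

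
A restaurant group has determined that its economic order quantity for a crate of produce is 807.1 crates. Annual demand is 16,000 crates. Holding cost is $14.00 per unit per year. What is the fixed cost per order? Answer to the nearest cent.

The basic EOQ model gives Q* = √(2DS/H); rearrange for the unknown.
From Q* = √(2DS/H): S = Q*²H / (2D) = 807.1² × 14 / (2 × 16,000) = 284.9921.

S ≈ $284.99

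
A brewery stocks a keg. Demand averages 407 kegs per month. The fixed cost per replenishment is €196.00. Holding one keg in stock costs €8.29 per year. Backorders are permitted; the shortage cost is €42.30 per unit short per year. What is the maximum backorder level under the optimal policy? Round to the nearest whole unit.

Annual demand D = 407 × 12 = 4,884.
With planned backorders, Q* = √(2DS/H) · √((H+B)/B).
√(2DS/H) = √(2 × 4,884 × 196 / 8.29) = 480.567.
√((H+B)/B) = √((8.29+42.3)/42.3) = 1.0936.
Q* ≈ 525.552.
S* = Q* · H/(H+B) = 525.552 × 8.29/50.59 ≈ 86.120.

S* ≈ 86 kegs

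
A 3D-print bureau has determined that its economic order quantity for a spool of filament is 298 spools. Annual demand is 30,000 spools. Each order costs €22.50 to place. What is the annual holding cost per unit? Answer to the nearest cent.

H ≈ €15.20

Squaring Q* = √(2DS/H) gives Q*² = 2DS/H.
From Q* = √(2DS/H): H = 2DS / Q*² = 2 × 30,000 × 22.5 / 298² = 15.2020.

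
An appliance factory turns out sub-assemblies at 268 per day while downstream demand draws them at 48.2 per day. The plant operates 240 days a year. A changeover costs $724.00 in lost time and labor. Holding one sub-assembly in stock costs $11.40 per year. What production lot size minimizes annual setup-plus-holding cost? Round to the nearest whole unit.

Q* ≈ 1,338 sub-assemblies

Annual demand D = 48.2 × 240 = 11,568.
Production build-up factor (1 − d/p) = 1 − 48.2/268 = 0.8201.
Q* = √(2DS / (H(1 − d/p))) = √(2 × 11,568 × 724 / (11.4 × 0.8201)).
= √(16,750,464 / 9.3497) ≈ 1338.488.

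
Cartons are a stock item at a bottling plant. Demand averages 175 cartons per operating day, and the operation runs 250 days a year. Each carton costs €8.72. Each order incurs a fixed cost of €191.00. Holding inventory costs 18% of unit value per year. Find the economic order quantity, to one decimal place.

Q* ≈ 3,263.1 cartons

Annual demand D = 175 × 250 = 43,750.
Holding cost H = 0.18 × €8.72 = €1.5696 per unit per year.
EOQ = √(2DS / H) = √(2 × 43,750 × 191 / 1.5696).
= √(16,712,500 / 1.5696) = √10,647,617.2273 ≈ 3263.069.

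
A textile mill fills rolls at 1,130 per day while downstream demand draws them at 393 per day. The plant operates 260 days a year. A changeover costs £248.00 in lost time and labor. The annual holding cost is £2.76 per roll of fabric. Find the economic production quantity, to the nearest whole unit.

Annual demand D = 393 × 260 = 102,180.
Production build-up factor (1 − d/p) = 1 − 393/1,130 = 0.6522.
Q* = √(2DS / (H(1 − d/p))) = √(2 × 102,180 × 248 / (2.76 × 0.6522)).
= √(50,681,280 / 1.8001) ≈ 5306.091.

Q* ≈ 5,306 rolls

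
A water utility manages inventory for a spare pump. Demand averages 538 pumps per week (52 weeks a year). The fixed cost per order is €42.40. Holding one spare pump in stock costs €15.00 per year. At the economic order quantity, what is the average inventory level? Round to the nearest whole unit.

Annual demand D = 538 × 52 = 27,976.
EOQ = √(2DS/H) = √(2 × 27,976 × 42.4 / 15) ≈ 397.69.
Average inventory = Q*/2 ≈ 397.69 / 2 = 198.845.

Average inventory ≈ 199 pumps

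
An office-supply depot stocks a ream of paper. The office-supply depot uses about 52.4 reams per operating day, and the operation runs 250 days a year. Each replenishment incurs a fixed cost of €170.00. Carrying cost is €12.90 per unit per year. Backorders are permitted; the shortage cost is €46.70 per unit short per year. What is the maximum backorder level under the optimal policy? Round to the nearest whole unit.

S* ≈ 144 reams

Annual demand D = 52.4 × 250 = 13,100.
With planned backorders, Q* = √(2DS/H) · √((H+B)/B).
√(2DS/H) = √(2 × 13,100 × 170 / 12.9) = 587.598.
√((H+B)/B) = √((12.9+46.7)/46.7) = 1.1297.
Q* ≈ 663.812.
S* = Q* · H/(H+B) = 663.812 × 12.9/59.6 ≈ 143.677.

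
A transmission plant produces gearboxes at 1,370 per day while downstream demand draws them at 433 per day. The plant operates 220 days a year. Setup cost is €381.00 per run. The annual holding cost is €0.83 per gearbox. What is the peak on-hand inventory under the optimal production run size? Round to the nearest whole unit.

Annual demand D = 433 × 220 = 95,260.
Production build-up factor (1 − d/p) = 1 − 433/1,370 = 0.6839.
Q* = √(2DS / (H(1 − d/p))) = √(2 × 95,260 × 381 / (0.83 × 0.6839)).
= √(72,588,120 / 0.5677) ≈ 11307.959.
Maximum inventory = Q*(1 − d/p) = 11307.959 × 0.6839 ≈ 7733.983.

I_max ≈ 7,734 gearboxes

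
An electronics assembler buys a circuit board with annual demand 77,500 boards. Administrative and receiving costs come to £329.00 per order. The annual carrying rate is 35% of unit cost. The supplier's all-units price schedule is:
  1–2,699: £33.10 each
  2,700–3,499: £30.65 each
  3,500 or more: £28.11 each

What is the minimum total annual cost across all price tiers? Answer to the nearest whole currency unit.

Holding cost per unit per year at price C is H = 0.35·C.
Evaluate total cost at each tier's feasible EOQ or, if the EOQ is below the tier, at the tier's minimum quantity.
EOQ at £33.10 = 2098.0 (feasible in tier 1): TC = 77,500×£33.10 + (77,500/2098.0)×329 + (2098.0/2)×0.35×£33.10 = £2,589,555.91.
EOQ at £30.65 = 2180.3 < 2700, so use break Q=2700: TC = 77,500×£30.65 + (77,500/2700.0)×329 + (2700.0/2)×0.35×£30.65 = £2,399,300.64.
EOQ at £28.11 = 2276.7 < 3500, so use break Q=3500: TC = 77,500×£28.11 + (77,500/3500.0)×329 + (3500.0/2)×0.35×£28.11 = £2,203,027.38.
Lowest total cost among the candidates is at Q = 3500.0.

TC* ≈ £2,203,027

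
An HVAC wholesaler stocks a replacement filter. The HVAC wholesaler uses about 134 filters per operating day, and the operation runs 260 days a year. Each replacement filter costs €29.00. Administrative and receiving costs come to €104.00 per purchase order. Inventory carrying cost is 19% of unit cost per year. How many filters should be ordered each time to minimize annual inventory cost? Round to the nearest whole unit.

Annual demand D = 134 × 260 = 34,840.
Holding cost H = 0.19 × €29.00 = €5.5100 per unit per year.
EOQ = √(2DS / H) = √(2 × 34,840 × 104 / 5.51).
= √(7,246,720 / 5.51) = √1,315,194.1924 ≈ 1146.819.

Q* ≈ 1,147 filters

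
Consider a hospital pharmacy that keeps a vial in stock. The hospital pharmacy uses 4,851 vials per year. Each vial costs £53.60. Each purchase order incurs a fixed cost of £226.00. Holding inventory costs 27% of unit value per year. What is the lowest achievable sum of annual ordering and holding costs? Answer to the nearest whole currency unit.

Holding cost H = 0.27 × £53.60 = £14.4720 per unit per year.
Q* = √(2DS/H) = √(2 × 4,851 × 226 / 14.472) ≈ 389.24.
At Q*, ordering cost (D/Q*)S equals holding cost (Q*/2)H, each = √(DSH/2).
Minimum total = √(2DSH) = √(2 × 4,851 × 226 × 14.472) ≈ 5633.122.

TC* ≈ £5,633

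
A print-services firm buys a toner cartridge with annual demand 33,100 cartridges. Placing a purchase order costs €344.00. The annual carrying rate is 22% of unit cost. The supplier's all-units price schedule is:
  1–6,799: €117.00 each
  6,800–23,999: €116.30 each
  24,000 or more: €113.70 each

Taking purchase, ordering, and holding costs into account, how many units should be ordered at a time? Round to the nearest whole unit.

Q* ≈ 941 cartridges

Holding cost per unit per year at price C is H = 0.22·C.
Evaluate total cost at each tier's feasible EOQ or, if the EOQ is below the tier, at the tier's minimum quantity.
EOQ at €117.00 = 940.6 (feasible in tier 1): TC = 33,100×€117.00 + (33,100/940.6)×344 + (940.6/2)×0.22×€117.00 = €3,896,910.99.
EOQ at €116.30 = 943.4 < 6800, so use break Q=6800: TC = 33,100×€116.30 + (33,100/6800.0)×344 + (6800.0/2)×0.22×€116.30 = €3,938,196.87.
EOQ at €113.70 = 954.1 < 24000, so use break Q=24000: TC = 33,100×€113.70 + (33,100/24000.0)×344 + (24000.0/2)×0.22×€113.70 = €4,064,112.43.
Lowest total cost is €3,896,910.99 at Q = 940.6.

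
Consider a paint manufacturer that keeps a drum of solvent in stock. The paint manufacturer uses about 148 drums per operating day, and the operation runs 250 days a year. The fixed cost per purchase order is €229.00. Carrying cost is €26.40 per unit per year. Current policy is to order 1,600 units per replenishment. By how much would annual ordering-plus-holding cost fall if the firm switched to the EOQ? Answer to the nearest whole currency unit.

Extra cost ≈ €5,264 per year

Annual demand D = 148 × 250 = 37,000.
EOQ = √(2DS/H) = √(2 × 37,000 × 229 / 26.4) ≈ 801.18.
Cost at Q* = (D/Q*)S + (Q*/2)H = √(2DSH) ≈ €21,151.23.
Cost at Q = 1,600: (37,000/1,600)×229 + (1,600/2)×26.4 = €5,295.62 + €21,120.00 = €26,415.62.
Excess = €26,415.62 − €21,151.23 = €5,264.40.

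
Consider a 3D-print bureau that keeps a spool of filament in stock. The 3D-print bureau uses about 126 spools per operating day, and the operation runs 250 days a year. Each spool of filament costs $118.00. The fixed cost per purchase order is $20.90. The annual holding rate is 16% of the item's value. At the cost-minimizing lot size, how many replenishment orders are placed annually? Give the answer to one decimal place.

Annual demand D = 126 × 250 = 31,500.
Holding cost H = 0.16 × $118.00 = $18.8800 per unit per year.
EOQ = √(2DS/H) = √(2 × 31,500 × 20.9 / 18.88) ≈ 264.08.
Orders per year = D / Q* = 31,500 / 264.08 ≈ 119.280.

N ≈ 119.3 orders per year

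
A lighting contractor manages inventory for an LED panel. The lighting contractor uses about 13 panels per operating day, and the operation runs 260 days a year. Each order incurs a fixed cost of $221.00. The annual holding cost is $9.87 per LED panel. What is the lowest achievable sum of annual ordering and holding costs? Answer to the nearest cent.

Annual demand D = 13 × 260 = 3,380.
EOQ = √(2DS/H) = √(2 × 3,380 × 221 / 9.87) ≈ 389.05.
At the optimum the two cost components are equal, so total cost = 2·(Q*/2)H = Q*·H.
Minimum total = √(2DSH) = √(2 × 3,380 × 221 × 9.87) ≈ 3839.972.

TC* ≈ $3,839.97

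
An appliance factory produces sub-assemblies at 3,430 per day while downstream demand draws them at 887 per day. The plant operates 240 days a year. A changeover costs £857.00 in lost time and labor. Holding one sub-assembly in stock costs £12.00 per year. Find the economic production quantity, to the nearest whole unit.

Annual demand D = 887 × 240 = 212,880.
Production build-up factor (1 − d/p) = 1 − 887/3,430 = 0.7414.
Q* = √(2DS / (H(1 − d/p))) = √(2 × 212,880 × 857 / (12 × 0.7414)).
= √(364,876,320 / 8.8968) ≈ 6404.070.

Q* ≈ 6,404 sub-assemblies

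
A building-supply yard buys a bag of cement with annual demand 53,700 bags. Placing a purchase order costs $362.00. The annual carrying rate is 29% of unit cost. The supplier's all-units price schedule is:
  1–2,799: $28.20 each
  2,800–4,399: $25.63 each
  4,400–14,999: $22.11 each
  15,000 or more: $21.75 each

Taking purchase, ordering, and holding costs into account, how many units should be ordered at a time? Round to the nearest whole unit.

Q* ≈ 4,400 bags

Holding cost per unit per year at price C is H = 0.29·C.
Evaluate total cost at each tier's feasible EOQ or, if the EOQ is below the tier, at the tier's minimum quantity.
EOQ at $28.20 = 2180.4 (feasible in tier 1): TC = 53,700×$28.20 + (53,700/2180.4)×362 + (2180.4/2)×0.29×$28.20 = $1,532,171.18.
EOQ at $25.63 = 2287.1 < 2800, so use break Q=2800: TC = 53,700×$25.63 + (53,700/2800.0)×362 + (2800.0/2)×0.29×$25.63 = $1,393,679.42.
EOQ at $22.11 = 2462.4 < 4400, so use break Q=4400: TC = 53,700×$22.11 + (53,700/4400.0)×362 + (4400.0/2)×0.29×$22.11 = $1,205,831.23.
EOQ at $21.75 = 2482.7 < 15000, so use break Q=15000: TC = 53,700×$21.75 + (53,700/15000.0)×362 + (15000.0/2)×0.29×$21.75 = $1,216,577.21.
Lowest total cost is $1,205,831.23 at Q = 4400.0.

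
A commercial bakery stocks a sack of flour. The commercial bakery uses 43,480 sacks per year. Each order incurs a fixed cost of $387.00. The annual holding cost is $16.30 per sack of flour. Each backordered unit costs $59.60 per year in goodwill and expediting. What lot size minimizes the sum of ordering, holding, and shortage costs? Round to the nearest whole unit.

Q* ≈ 1,622 sacks

With planned backorders, Q* = √(2DS/H) · √((H+B)/B).
√(2DS/H) = √(2 × 43,480 × 387 / 16.3) = 1436.883.
√((H+B)/B) = √((16.3+59.6)/59.6) = 1.1285.
Q* ≈ 1621.508.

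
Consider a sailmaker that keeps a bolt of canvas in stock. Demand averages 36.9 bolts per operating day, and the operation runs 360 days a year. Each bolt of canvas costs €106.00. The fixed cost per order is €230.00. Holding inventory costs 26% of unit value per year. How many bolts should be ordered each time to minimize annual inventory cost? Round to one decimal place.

Annual demand D = 36.9 × 360 = 13,284.
Holding cost H = 0.26 × €106.00 = €27.5600 per unit per year.
EOQ = √(2DS / H) = √(2 × 13,284 × 230 / 27.56).
= √(6,110,640 / 27.56) = √221,721.3353 ≈ 470.873.

Q* ≈ 470.9 bolts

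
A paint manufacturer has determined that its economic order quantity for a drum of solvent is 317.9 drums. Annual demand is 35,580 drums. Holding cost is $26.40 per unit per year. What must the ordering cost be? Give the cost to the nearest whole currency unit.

The basic EOQ model gives Q* = √(2DS/H); rearrange for the unknown.
From Q* = √(2DS/H): S = Q*²H / (2D) = 317.9² × 26.4 / (2 × 35,580) = 37.4929.

S ≈ $37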